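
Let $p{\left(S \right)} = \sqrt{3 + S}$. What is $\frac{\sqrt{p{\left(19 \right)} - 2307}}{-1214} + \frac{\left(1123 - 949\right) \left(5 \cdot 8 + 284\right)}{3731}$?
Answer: $\frac{56376}{3731} - \frac{\sqrt{-2307 + \sqrt{22}}}{1214} \approx 15.11 - 0.039524 i$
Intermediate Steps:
$\frac{\sqrt{p{\left(19 \right)} - 2307}}{-1214} + \frac{\left(1123 - 949\right) \left(5 \cdot 8 + 284\right)}{3731} = \frac{\sqrt{\sqrt{3 + 19} - 2307}}{-1214} + \frac{\left(1123 - 949\right) \left(5 \cdot 8 + 284\right)}{3731} = \sqrt{\sqrt{22} - 2307} \left(- \frac{1}{1214}\right) + 174 \left(40 + 284\right) \frac{1}{3731} = \sqrt{-2307 + \sqrt{22}} \left(- \frac{1}{1214}\right) + 174 \cdot 324 \cdot \frac{1}{3731} = - \frac{\sqrt{-2307 + \sqrt{22}}}{1214} + 56376 \cdot \frac{1}{3731} = - \frac{\sqrt{-2307 + \sqrt{22}}}{1214} + \frac{56376}{3731} = \frac{56376}{3731} - \frac{\sqrt{-2307 + \sqrt{22}}}{1214}$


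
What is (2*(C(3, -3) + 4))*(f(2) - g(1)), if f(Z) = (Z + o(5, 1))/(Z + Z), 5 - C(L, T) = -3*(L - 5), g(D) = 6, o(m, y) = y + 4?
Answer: -51/2 ≈ -25.500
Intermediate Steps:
o(m, y) = 4 + y
C(L, T) = -10 + 3*L (C(L, T) = 5 - (-3)*(L - 5) = 5 - (-3)*(-5 + L) = 5 - (15 - 3*L) = 5 + (-15 + 3*L) = -10 + 3*L)
f(Z) = (5 + Z)/(2*Z) (f(Z) = (Z + (4 + 1))/(Z + Z) = (Z + 5)/((2*Z)) = (5 + Z)*(1/(2*Z)) = (5 + Z)/(2*Z))
(2*(C(3, -3) + 4))*(f(2) - g(1)) = (2*((-10 + 3*3) + 4))*((½)*(5 + 2)/2 - 1*6) = (2*((-10 + 9) + 4))*((½)*(½)*7 - 6) = (2*(-1 + 4))*(7/4 - 6) = (2*3)*(-17/4) = 6*(-17/4) = -51/2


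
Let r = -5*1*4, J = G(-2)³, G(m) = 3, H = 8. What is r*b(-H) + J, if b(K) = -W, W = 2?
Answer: 67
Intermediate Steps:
J = 27 (J = 3³ = 27)
b(K) = -2 (b(K) = -1*2 = -2)
r = -20 (r = -5*4 = -20)
r*b(-H) + J = -20*(-2) + 27 = 40 + 27 = 67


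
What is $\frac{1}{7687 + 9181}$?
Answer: $\frac{1}{16868} \approx 5.9284 \cdot 10^{-5}$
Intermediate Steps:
$\frac{1}{7687 + 9181} = \frac{1}{16868}$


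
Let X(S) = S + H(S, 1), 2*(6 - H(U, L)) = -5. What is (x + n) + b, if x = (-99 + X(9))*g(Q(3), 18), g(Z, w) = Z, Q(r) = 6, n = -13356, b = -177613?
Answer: -191458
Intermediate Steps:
H(U, L) = 17/2 (H(U, L) = 6 - ½*(-5) = 6 + 5/2 = 17/2)
X(S) = 17/2 + S (X(S) = S + 17/2 = 17/2 + S)
x = -489 (x = (-99 + (17/2 + 9))*6 = (-99 + 35/2)*6 = -163/2*6 = -489)
(x + n) + b = (-489 - 13356) - 177613 = -13845 - 177613 = -191458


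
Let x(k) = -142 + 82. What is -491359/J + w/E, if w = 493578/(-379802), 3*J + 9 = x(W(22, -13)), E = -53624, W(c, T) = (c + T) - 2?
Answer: 5003632143849563/234214778152 ≈ 21363.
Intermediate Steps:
W(c, T) = -2 + T + c (W(c, T) = (T + c) - 2 = -2 + T + c)
x(k) = -60
J = -23 (J = -3 + (⅓)*(-60) = -3 - 20 = -23)
w = -246789/189901 (w = 493578*(-1/379802) = -246789/189901 ≈ -1.2996)
-491359/J + w/E = -491359/(-23) - 246789/189901/(-53624) = -491359*(-1/23) - 246789/189901*(-1/53624) = 491359/23 + 246789/10183251224 = 5003632143849563/234214778152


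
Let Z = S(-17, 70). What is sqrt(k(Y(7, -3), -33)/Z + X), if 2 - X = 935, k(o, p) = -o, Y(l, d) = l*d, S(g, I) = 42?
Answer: I*sqrt(3730)/2 ≈ 30.537*I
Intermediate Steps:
Y(l, d) = d*l
Z = 42
X = -933 (X = 2 - 1*935 = 2 - 935 = -933)
sqrt(k(Y(7, -3), -33)/Z + X) = sqrt(-(-3)*7/42 - 933) = sqrt(-1*(-21)*(1/42) - 933) = sqrt(21*(1/42) - 933) = sqrt(1/2 - 933) = sqrt(-1865/2) = I*sqrt(3730)/2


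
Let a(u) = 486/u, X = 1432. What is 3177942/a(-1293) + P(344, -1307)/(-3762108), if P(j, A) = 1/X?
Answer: -136648149194949731/16162015968 ≈ -8.4549e+6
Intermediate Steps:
P(j, A) = 1/1432
3177942/a(-1293) + P(344, -1307)/(-3762108) = 3177942/((486/(-1293))) + (1/1432)/(-3762108) = 3177942/((486*(-1/1293))) + (1/1432)*(-1/3762108) = 3177942/(-162/431) - 1/5387338656 = 3177942*(-431/162) - 1/5387338656 = -228282167/27 - 1/5387338656 = -136648149194949731/16162015968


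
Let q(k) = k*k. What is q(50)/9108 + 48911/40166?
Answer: 136474097/91457982 ≈ 1.4922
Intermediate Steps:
q(k) = k²
q(50)/9108 + 48911/40166 = 50²/9108 + 48911/40166 = 2500*(1/9108) + 48911*(1/40166) = 625/2277 + 48911/40166 = 136474097/91457982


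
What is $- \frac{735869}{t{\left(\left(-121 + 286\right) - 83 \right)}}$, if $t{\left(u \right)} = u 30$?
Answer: $- \frac{735869}{2460} \approx -299.13$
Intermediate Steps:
$t{\left(u \right)} = 30 u$
$- \frac{735869}{t{\left(\left(-121 + 286\right) - 83 \right)}} = - \frac{735869}{30 \left(\left(-121 + 286\right) - 83\right)} = - \frac{735869}{30 \left(165 - 83\right)} = - \frac{735869}{30 \cdot 82} = - \frac{735869}{2460}$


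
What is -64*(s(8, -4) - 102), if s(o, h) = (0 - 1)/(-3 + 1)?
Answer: 6496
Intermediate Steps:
s(o, h) = ½ (s(o, h) = -1/(-2) = -1*(-½) = ½)
-64*(s(8, -4) - 102) = -64*(½ - 102) = -64*(-203/2) = 6496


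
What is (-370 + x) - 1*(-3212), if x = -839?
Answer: 2003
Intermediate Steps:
(-370 + x) - 1*(-3212) = (-370 - 839) - 1*(-3212) = -1209 + 3212 = 2003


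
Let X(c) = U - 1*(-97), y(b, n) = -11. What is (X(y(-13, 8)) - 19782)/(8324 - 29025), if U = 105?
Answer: 19580/20701 ≈ 0.94585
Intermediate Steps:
X(c) = 202 (X(c) = 105 - 1*(-97) = 105 + 97 = 202)
(X(y(-13, 8)) - 19782)/(8324 - 29025) = (202 - 19782)/(8324 - 29025) = -19580/(-20701) = -19580*(-1/20701) = 19580/20701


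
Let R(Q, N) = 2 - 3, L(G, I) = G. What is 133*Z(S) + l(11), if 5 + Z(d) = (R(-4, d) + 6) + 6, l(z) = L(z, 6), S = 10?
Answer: 809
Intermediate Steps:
l(z) = z
R(Q, N) = -1
Z(d) = 6 (Z(d) = -5 + ((-1 + 6) + 6) = -5 + (5 + 6) = -5 + 11 = 6)
133*Z(S) + l(11) = 133*6 + 11 = 798 + 11 = 809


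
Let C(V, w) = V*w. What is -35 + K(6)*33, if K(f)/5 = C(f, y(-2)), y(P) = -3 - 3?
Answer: -5975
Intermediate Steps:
y(P) = -6
K(f) = -30*f (K(f) = 5*(f*(-6)) = 5*(-6*f) = -30*f)
-35 + K(6)*33 = -35 - 30*6*33 = -35 - 180*33 = -35 - 5940 = -5975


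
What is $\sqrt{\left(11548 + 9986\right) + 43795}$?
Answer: $\sqrt{65329} \approx 255.6$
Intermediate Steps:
$\sqrt{\left(11548 + 9986\right) + 43795} = \sqrt{21534 + 43795} = \sqrt{65329}$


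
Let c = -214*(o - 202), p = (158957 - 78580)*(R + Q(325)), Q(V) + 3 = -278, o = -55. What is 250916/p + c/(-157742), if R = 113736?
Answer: -250748335544129/719238257007985 ≈ -0.34863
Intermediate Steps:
Q(V) = -281 (Q(V) = -3 - 278 = -281)
p = 9119172535 (p = (158957 - 78580)*(113736 - 281) = 80377*113455 = 9119172535)
c = 54998 (c = -214*(-55 - 202) = -214*(-257) = 54998)
250916/p + c/(-157742) = 250916/9119172535 + 54998/(-157742) = 250916*(1/9119172535) + 54998*(-1/157742) = 250916/9119172535 - 27499/78871 = -250748335544129/719238257007985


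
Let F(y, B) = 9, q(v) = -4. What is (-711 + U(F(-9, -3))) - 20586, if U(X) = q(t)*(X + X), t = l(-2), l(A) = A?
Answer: -21369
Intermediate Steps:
t = -2
U(X) = -8*X (U(X) = -4*(X + X) = -8*X)
(-711 + U(F(-9, -3))) - 20586 = (-711 - 8*9) - 20586 = (-711 - 72) - 20586 = -783 - 20586 = -21369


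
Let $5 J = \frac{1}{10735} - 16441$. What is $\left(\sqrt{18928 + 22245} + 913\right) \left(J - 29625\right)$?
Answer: $- \frac{1612920416217}{53675} - \frac{1766616009 \sqrt{41173}}{53675} \approx -3.6728 \cdot 10^{7}$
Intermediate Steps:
$J = - \frac{176494134}{53675}$ ($J = \frac{\frac{1}{10735} - 16441}{5} = \frac{1}{5} \left(- \frac{176494134}{10735}\right) = - \frac{176494134}{53675} \approx -3288.2$)
$\left(\sqrt{18928 + 22245} + 913\right) \left(J - 29625\right) = \left(\sqrt{18928 + 22245} + 913\right) \left(- \frac{176494134}{53675} - 29625\right) = \left(\sqrt{41173} + 913\right) \left(- \frac{1766616009}{53675}\right) = \left(913 + \sqrt{41173}\right) \left(- \frac{1766616009}{53675}\right) = - \frac{1612920416217}{53675} - \frac{1766616009 \sqrt{41173}}{53675}$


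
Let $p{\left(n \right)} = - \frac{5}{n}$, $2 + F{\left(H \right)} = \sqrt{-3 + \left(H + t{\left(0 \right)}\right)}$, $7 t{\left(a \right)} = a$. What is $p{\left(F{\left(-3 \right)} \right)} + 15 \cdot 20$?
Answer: $301 + \frac{i \sqrt{6}}{2} \approx 301.0 + 1.2247 i$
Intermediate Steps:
$t{\left(a \right)} = \frac{a}{7}$
$F{\left(H \right)} = -2 + \sqrt{-3 + H}$ ($F{\left(H \right)} = -2 + \sqrt{-3 + \left(H + \frac{1}{7} \cdot 0\right)} = -2 + \sqrt{-3 + \left(H + 0\right)} = -2 + \sqrt{-3 + H}$)
$p{\left(F{\left(-3 \right)} \right)} + 15 \cdot 20 = - \frac{5}{-2 + \sqrt{-3 - 3}} + 15 \cdot 20 = - \frac{5}{-2 + \sqrt{-6}} + 300 = - \frac{5}{-2 + i \sqrt{6}} + 300 = 300 - \frac{5}{-2 + i \sqrt{6}}$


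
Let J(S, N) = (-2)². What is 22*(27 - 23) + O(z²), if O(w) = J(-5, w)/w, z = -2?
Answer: 89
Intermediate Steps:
J(S, N) = 4
O(w) = 4/w
22*(27 - 23) + O(z²) = 22*(27 - 23) + 4/((-2)²) = 22*4 + 4/4 = 88 + 4*(¼) = 88 + 1 = 89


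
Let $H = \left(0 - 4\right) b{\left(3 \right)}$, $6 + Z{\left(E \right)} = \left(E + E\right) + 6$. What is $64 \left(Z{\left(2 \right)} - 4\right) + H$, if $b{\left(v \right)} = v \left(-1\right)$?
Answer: $12$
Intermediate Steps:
$b{\left(v \right)} = - v$
$Z{\left(E \right)} = 2 E$ ($Z{\left(E \right)} = -6 + \left(\left(E + E\right) + 6\right) = -6 + \left(2 E + 6\right) = -6 + \left(6 + 2 E\right) = 2 E$)
$H = 12$ ($H = \left(0 - 4\right) \left(\left(-1\right) 3\right) = \left(-4\right) \left(-3\right) = 12$)
$64 \left(Z{\left(2 \right)} - 4\right) + H = 64 \left(2 \cdot 2 - 4\right) + 12 = 64 \left(4 - 4\right) + 12 = 64 \cdot 0 + 12 = 0 + 12 = 12$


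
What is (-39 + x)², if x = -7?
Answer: 2116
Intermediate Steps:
(-39 + x)² = (-39 - 7)² = (-46)² = 2116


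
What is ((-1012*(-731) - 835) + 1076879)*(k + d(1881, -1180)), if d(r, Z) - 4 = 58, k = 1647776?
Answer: 2992170605808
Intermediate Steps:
d(r, Z) = 62 (d(r, Z) = 4 + 58 = 62)
((-1012*(-731) - 835) + 1076879)*(k + d(1881, -1180)) = ((-1012*(-731) - 835) + 1076879)*(1647776 + 62) = ((739772 - 835) + 1076879)*1647838 = (738937 + 1076879)*1647838 = 1815816*1647838 = 2992170605808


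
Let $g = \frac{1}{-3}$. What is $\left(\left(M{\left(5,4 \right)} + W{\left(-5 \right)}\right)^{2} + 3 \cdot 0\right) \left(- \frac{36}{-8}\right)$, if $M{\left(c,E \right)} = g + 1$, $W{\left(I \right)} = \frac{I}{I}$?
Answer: $\frac{25}{2} \approx 12.5$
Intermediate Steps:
$W{\left(I \right)} = 1$
$g = - \frac{1}{3} \approx -0.33333$
$M{\left(c,E \right)} = \frac{2}{3}$ ($M{\left(c,E \right)} = - \frac{1}{3} + 1 = \frac{2}{3}$)
$\left(\left(M{\left(5,4 \right)} + W{\left(-5 \right)}\right)^{2} + 3 \cdot 0\right) \left(- \frac{36}{-8}\right) = \left(\left(\frac{2}{3} + 1\right)^{2} + 3 \cdot 0\right) \left(- \frac{36}{-8}\right) = \left(\left(\frac{5}{3}\right)^{2} + 0\right) \left(\left(-36\right) \left(- \frac{1}{8}\right)\right) = \left(\frac{25}{9} + 0\right) \frac{9}{2} = \frac{25}{9} \cdot \frac{9}{2} = \frac{25}{2}$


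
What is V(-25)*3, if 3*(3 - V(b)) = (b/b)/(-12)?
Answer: 109/12 ≈ 9.0833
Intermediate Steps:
V(b) = 109/36 (V(b) = 3 - b/b/(3*(-12)) = 3 - (-1)/(3*12) = 3 - ⅓*(-1/12) = 3 + 1/36 = 109/36)
V(-25)*3 = (109/36)*3 = 109/12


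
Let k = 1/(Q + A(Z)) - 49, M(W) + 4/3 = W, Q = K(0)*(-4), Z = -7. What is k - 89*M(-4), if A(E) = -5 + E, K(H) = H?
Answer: 5107/12 ≈ 425.58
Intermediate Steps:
Q = 0 (Q = 0*(-4) = 0)
M(W) = -4/3 + W
k = -589/12 (k = 1/(0 + (-5 - 7)) - 49 = 1/(0 - 12) - 49 = 1/(-12) - 49 = -1/12 - 49 = -589/12 ≈ -49.083)
k - 89*M(-4) = -589/12 - 89*(-4/3 - 4) = -589/12 - 89*(-16/3) = -589/12 + 1424/3 = 5107/12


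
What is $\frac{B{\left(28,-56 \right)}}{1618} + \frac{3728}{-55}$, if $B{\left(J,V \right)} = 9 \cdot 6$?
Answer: $- \frac{3014467}{44495} \approx -67.748$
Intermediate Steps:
$B{\left(J,V \right)} = 54$
$\frac{B{\left(28,-56 \right)}}{1618} + \frac{3728}{-55} = \frac{54}{1618} + \frac{3728}{-55} = 54 \cdot \frac{1}{1618} + 3728 \left(- \frac{1}{55}\right) = \frac{27}{809} - \frac{3728}{55} = - \frac{3014467}{44495}$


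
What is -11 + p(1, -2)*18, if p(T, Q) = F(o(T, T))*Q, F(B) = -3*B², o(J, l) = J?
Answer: 97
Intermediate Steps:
p(T, Q) = -3*Q*T² (p(T, Q) = (-3*T²)*Q = -3*Q*T²)
-11 + p(1, -2)*18 = -11 - 3*(-2)*1²*18 = -11 - 3*(-2)*1*18 = -11 + 6*18 = -11 + 108 = 97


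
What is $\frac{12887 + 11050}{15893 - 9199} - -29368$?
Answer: $\frac{196613329}{6694} \approx 29372.0$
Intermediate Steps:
$\frac{12887 + 11050}{15893 - 9199} - -29368 = \frac{23937}{6694} + 29368 = \frac{196613329}{6694}$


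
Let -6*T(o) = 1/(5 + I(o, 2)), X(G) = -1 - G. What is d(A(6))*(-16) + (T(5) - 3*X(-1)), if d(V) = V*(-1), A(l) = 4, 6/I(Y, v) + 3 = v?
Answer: 385/6 ≈ 64.167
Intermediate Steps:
I(Y, v) = 6/(-3 + v)
d(V) = -V
T(o) = 1/6 (T(o) = -1/(6*(5 + 6/(-3 + 2))) = -1/(6*(5 + 6/(-1))) = -1/(6*(5 + 6*(-1))) = -1/(6*(5 - 6)) = -1/6/(-1) = -1/6*(-1) = 1/6)
d(A(6))*(-16) + (T(5) - 3*X(-1)) = -1*4*(-16) + (1/6 - 3*(-1 - 1*(-1))) = -4*(-16) + (1/6 - 3*(-1 + 1)) = 64 + (1/6 - 3*0) = 64 + (1/6 + 0) = 64 + 1/6 = 385/6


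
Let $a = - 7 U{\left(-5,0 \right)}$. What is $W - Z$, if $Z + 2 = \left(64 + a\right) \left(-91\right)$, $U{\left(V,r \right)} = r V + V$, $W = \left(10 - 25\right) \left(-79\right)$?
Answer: $10196$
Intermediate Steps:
$W = 1185$ ($W = \left(-15\right) \left(-79\right) = 1185$)
$U{\left(V,r \right)} = V + V r$ ($U{\left(V,r \right)} = V r + V = V + V r$)
$a = 35$ ($a = - 7 \left(- 5 \left(1 + 0\right)\right) = - 7 \left(\left(-5\right) 1\right) = \left(-7\right) \left(-5\right) = 35$)
$Z = -9011$ ($Z = -2 + \left(64 + 35\right) \left(-91\right) = -2 + 99 \left(-91\right) = -2 - 9009 = -9011$)
$W - Z = 1185 - -9011 = 1185 + 9011 = 10196$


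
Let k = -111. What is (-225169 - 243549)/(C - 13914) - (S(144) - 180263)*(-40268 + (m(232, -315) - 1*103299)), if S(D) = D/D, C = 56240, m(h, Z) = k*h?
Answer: -645932463769573/21163 ≈ -3.0522e+10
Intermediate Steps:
m(h, Z) = -111*h
S(D) = 1
(-225169 - 243549)/(C - 13914) - (S(144) - 180263)*(-40268 + (m(232, -315) - 1*103299)) = (-225169 - 243549)/(56240 - 13914) - (1 - 180263)*(-40268 + (-111*232 - 1*103299)) = -468718/42326 - (-180262)*(-40268 + (-25752 - 103299)) = -468718*1/42326 - (-180262)*(-40268 - 129051) = -234359/21163 - (-180262)*(-169319) = -234359/21163 - 1*30521781578 = -234359/21163 - 30521781578 = -645932463769573/21163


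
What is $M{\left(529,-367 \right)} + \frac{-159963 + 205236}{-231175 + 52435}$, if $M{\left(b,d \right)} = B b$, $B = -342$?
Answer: $- \frac{10779109531}{59580} \approx -1.8092 \cdot 10^{5}$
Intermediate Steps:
$M{\left(b,d \right)} = - 342 b$
$M{\left(529,-367 \right)} + \frac{-159963 + 205236}{-231175 + 52435} = \left(-342\right) 529 + \frac{-159963 + 205236}{-231175 + 52435} = -180918 + \frac{45273}{-178740} = -180918 + 45273 \left(- \frac{1}{178740}\right) = -180918 - \frac{15091}{59580} = - \frac{10779109531}{59580}$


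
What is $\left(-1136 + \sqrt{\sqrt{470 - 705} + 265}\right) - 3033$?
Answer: $-4169 + \sqrt{265 + i \sqrt{235}} \approx -4152.7 + 0.47065 i$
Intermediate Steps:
$\left(-1136 + \sqrt{\sqrt{470 - 705} + 265}\right) - 3033 = \left(-1136 + \sqrt{\sqrt{-235} + 265}\right) - 3033 = \left(-1136 + \sqrt{i \sqrt{235} + 265}\right) - 3033 = \left(-1136 + \sqrt{265 + i \sqrt{235}}\right) - 3033 = -4169 + \sqrt{265 + i \sqrt{235}}$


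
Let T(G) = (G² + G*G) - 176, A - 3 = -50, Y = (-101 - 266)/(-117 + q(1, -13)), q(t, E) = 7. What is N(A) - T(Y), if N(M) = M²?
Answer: 14294561/6050 ≈ 2362.7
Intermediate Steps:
Y = 367/110 (Y = (-101 - 266)/(-117 + 7) = -367/(-110) = -367*(-1/110) = 367/110 ≈ 3.3364)
A = -47 (A = 3 - 50 = -47)
T(G) = -176 + 2*G² (T(G) = (G² + G²) - 176 = 2*G² - 176 = -176 + 2*G²)
N(A) - T(Y) = (-47)² - (-176 + 2*(367/110)²) = 2209 - (-176 + 2*(134689/12100)) = 2209 - (-176 + 134689/6050) = 2209 - 1*(-930111/6050) = 2209 + 930111/6050 = 14294561/6050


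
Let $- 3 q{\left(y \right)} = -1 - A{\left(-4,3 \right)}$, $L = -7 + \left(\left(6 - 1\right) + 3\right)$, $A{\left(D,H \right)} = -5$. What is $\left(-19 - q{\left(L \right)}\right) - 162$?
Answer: $- \frac{539}{3} \approx -179.67$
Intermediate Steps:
$L = 1$ ($L = -7 + \left(5 + 3\right) = -7 + 8 = 1$)
$q{\left(y \right)} = - \frac{4}{3}$ ($q{\left(y \right)} = - \frac{-1 - -5}{3} = - \frac{-1 + 5}{3} = \left(- \frac{1}{3}\right) 4 = - \frac{4}{3}$)
$\left(-19 - q{\left(L \right)}\right) - 162 = \left(-19 - - \frac{4}{3}\right) - 162 = \left(-19 + \frac{4}{3}\right) - 162 = - \frac{53}{3} - 162 = - \frac{539}{3}$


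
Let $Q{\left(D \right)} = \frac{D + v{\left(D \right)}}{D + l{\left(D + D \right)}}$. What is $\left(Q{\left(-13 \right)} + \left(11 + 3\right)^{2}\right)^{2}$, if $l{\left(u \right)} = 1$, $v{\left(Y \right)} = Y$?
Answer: $\frac{1413721}{36} \approx 39270.0$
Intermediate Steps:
$Q{\left(D \right)} = \frac{2 D}{1 + D}$ ($Q{\left(D \right)} = \frac{D + D}{D + 1} = \frac{2 D}{1 + D}$)
$\left(Q{\left(-13 \right)} + \left(11 + 3\right)^{2}\right)^{2} = \left(2 \left(-13\right) \frac{1}{1 - 13} + \left(11 + 3\right)^{2}\right)^{2} = \left(2 \left(-13\right) \frac{1}{-12} + 14^{2}\right)^{2} = \left(2 \left(-13\right) \left(- \frac{1}{12}\right) + 196\right)^{2} = \left(\frac{13}{6} + 196\right)^{2} = \left(\frac{1189}{6}\right)^{2} = \frac{1413721}{36}$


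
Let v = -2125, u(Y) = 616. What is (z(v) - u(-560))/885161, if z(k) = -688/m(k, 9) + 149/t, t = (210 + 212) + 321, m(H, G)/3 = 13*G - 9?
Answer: -37188455/53271644463 ≈ -0.00069809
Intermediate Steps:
m(H, G) = -27 + 39*G (m(H, G) = 3*(13*G - 9) = 3*(-9 + 13*G) = -27 + 39*G)
t = 743 (t = 422 + 321 = 743)
z(k) = -115727/60183 (z(k) = -688/(-27 + 39*9) + 149/743 = -688/(-27 + 351) + 149*(1/743) = -688/324 + 149/743 = -688*1/324 + 149/743 = -172/81 + 149/743 = -115727/60183)
(z(v) - u(-560))/885161 = (-115727/60183 - 1*616)/885161 = (-115727/60183 - 616)*(1/885161) = -37188455/60183*1/885161 = -37188455/53271644463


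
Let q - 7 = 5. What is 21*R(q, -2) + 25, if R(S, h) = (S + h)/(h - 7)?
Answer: 5/3 ≈ 1.6667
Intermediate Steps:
q = 12 (q = 7 + 5 = 12)
R(S, h) = (S + h)/(-7 + h)
21*R(q, -2) + 25 = 21*((12 - 2)/(-7 - 2)) + 25 = 21*(10/(-9)) + 25 = 21*(-⅑*10) + 25 = 21*(-10/9) + 25 = -70/3 + 25 = 5/3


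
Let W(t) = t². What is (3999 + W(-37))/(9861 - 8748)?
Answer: 5368/1113 ≈ 4.8230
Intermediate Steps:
(3999 + W(-37))/(9861 - 8748) = (3999 + (-37)²)/(9861 - 8748) = (3999 + 1369)/1113 = 5368*(1/1113) = 5368/1113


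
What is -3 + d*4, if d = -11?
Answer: -47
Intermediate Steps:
-3 + d*4 = -3 - 11*4 = -3 - 44 = -47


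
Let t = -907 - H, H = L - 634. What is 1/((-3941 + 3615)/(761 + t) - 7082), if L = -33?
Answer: -521/3690048 ≈ -0.00014119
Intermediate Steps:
H = -667 (H = -33 - 634 = -667)
t = -240 (t = -907 - 1*(-667) = -907 + 667 = -240)
1/((-3941 + 3615)/(761 + t) - 7082) = 1/((-3941 + 3615)/(761 - 240) - 7082) = 1/(-326/521 - 7082) = 1/(-3690048/521) = -521/3690048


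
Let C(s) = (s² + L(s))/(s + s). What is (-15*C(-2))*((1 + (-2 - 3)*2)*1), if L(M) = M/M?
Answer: -675/4 ≈ -168.75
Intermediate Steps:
L(M) = 1
C(s) = (1 + s²)/(2*s) (C(s) = (s² + 1)/(s + s) = (1 + s²)/((2*s)) = (1 + s²)*(1/(2*s)) = (1 + s²)/(2*s))
(-15*C(-2))*((1 + (-2 - 3)*2)*1) = (-15*(1 + (-2)²)/(2*(-2)))*((1 + (-2 - 3)*2)*1) = (-15*(-1)*(1 + 4)/(2*2))*((1 - 5*2)*1) = (-15*(-1)*5/(2*2))*((1 - 10)*1) = (-15*(-5/4))*(-9*1) = (75/4)*(-9) = -675/4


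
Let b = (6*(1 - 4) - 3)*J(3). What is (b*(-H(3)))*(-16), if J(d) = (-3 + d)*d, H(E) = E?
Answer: 0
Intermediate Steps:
J(d) = d*(-3 + d)
b = 0 (b = (6*(1 - 4) - 3)*(3*(-3 + 3)) = (6*(-3) - 3)*(3*0) = (-18 - 3)*0 = -21*0 = 0)
(b*(-H(3)))*(-16) = (0*(-1*3))*(-16) = (0*(-3))*(-16) = 0*(-16) = 0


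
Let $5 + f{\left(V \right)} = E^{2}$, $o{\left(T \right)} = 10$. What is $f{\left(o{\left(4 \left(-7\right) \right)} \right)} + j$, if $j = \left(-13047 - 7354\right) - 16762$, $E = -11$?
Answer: $-37047$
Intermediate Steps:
$j = -37163$ ($j = -20401 - 16762 = -37163$)
$f{\left(V \right)} = 116$ ($f{\left(V \right)} = -5 + \left(-11\right)^{2} = -5 + 121 = 116$)
$f{\left(o{\left(4 \left(-7\right) \right)} \right)} + j = 116 - 37163 = -37047$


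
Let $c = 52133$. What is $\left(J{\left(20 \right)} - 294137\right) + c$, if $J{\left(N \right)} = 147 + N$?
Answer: $-241837$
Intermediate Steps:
$\left(J{\left(20 \right)} - 294137\right) + c = \left(\left(147 + 20\right) - 294137\right) + 52133 = \left(167 - 294137\right) + 52133 = -293970 + 52133 = -241837$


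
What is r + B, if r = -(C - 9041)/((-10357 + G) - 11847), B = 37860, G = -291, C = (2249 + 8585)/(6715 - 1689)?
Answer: 2140200624484/56529935 ≈ 37860.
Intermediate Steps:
C = 5417/2513 (C = 10834/5026 = 10834*(1/5026) = 5417/2513 ≈ 2.1556)
r = -22714616/56529935 (r = -(5417/2513 - 9041)/((-10357 - 291) - 11847) = -(-22714616)/(2513*(-10648 - 11847)) = -(-22714616)/(2513*(-22495)) = -(-22714616)*(-1)/(2513*22495) = -1*22714616/56529935 = -22714616/56529935 ≈ -0.40182)
r + B = -22714616/56529935 + 37860 = 2140200624484/56529935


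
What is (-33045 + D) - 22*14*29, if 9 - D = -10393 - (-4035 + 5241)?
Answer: -30369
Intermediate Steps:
D = 11608 (D = 9 - (-10393 - (-4035 + 5241)) = 9 - (-10393 - 1*1206) = 9 - (-10393 - 1206) = 9 - 1*(-11599) = 9 + 11599 = 11608)
(-33045 + D) - 22*14*29 = (-33045 + 11608) - 22*14*29 = -21437 - 308*29 = -21437 - 8932 = -30369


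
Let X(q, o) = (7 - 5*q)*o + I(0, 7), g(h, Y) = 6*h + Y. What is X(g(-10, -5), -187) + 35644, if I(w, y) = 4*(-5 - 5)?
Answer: -26480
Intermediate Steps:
I(w, y) = -40 (I(w, y) = 4*(-10) = -40)
g(h, Y) = Y + 6*h
X(q, o) = -40 + o*(7 - 5*q) (X(q, o) = (7 - 5*q)*o - 40 = o*(7 - 5*q) - 40 = -40 + o*(7 - 5*q))
X(g(-10, -5), -187) + 35644 = (-40 + 7*(-187) - 5*(-187)*(-5 + 6*(-10))) + 35644 = (-40 - 1309 - 5*(-187)*(-5 - 60)) + 35644 = (-40 - 1309 - 5*(-187)*(-65)) + 35644 = (-40 - 1309 - 60775) + 35644 = -62124 + 35644 = -26480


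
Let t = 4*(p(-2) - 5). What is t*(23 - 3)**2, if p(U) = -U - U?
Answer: -1600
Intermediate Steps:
p(U) = -2*U
t = -4 (t = 4*(-2*(-2) - 5) = 4*(4 - 5) = 4*(-1) = -4)
t*(23 - 3)**2 = -4*(23 - 3)**2 = -4*20**2 = -4*400 = -1600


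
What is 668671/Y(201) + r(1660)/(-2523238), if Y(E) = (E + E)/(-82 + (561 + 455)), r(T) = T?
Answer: 393964953742153/253585419 ≈ 1.5536e+6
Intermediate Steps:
Y(E) = E/467 (Y(E) = (2*E)/(-82 + 1016) = (2*E)/934 = (2*E)*(1/934) = E/467)
668671/Y(201) + r(1660)/(-2523238) = 668671/(((1/467)*201)) + 1660/(-2523238) = 668671/(201/467) + 1660*(-1/2523238) = 668671*(467/201) - 830/1261619 = 312269357/201 - 830/1261619 = 393964953742153/253585419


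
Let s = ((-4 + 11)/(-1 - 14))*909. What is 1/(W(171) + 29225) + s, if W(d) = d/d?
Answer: -61988341/146130 ≈ -424.20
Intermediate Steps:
W(d) = 1
s = -2121/5 (s = (7/(-15))*909 = (7*(-1/15))*909 = -7/15*909 = -2121/5 ≈ -424.20)
1/(W(171) + 29225) + s = 1/(1 + 29225) - 2121/5 = 1/29226 - 2121/5 = -61988341/146130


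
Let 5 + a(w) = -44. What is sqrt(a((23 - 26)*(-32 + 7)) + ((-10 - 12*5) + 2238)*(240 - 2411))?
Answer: I*sqrt(4706777) ≈ 2169.5*I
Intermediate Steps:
a(w) = -49 (a(w) = -5 - 44 = -49)
sqrt(a((23 - 26)*(-32 + 7)) + ((-10 - 12*5) + 2238)*(240 - 2411)) = sqrt(-49 + ((-10 - 12*5) + 2238)*(240 - 2411)) = sqrt(-49 + ((-10 - 60) + 2238)*(-2171)) = sqrt(-49 + (-70 + 2238)*(-2171)) = sqrt(-49 + 2168*(-2171)) = sqrt(-49 - 4706728) = sqrt(-4706777) = I*sqrt(4706777)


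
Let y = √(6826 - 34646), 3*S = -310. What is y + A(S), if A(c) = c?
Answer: -310/3 + 2*I*√6955 ≈ -103.33 + 166.79*I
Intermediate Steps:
S = -310/3 (S = (⅓)*(-310) = -310/3 ≈ -103.33)
y = 2*I*√6955 (y = √(-27820) = 2*I*√6955 ≈ 166.79*I)
y + A(S) = 2*I*√6955 - 310/3 = -310/3 + 2*I*√6955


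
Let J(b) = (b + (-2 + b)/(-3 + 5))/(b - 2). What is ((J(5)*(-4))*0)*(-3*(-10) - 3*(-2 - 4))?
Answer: 0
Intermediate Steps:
J(b) = (-1 + 3*b/2)/(-2 + b) (J(b) = (b + (-2 + b)/2)/(-2 + b) = (b + (-2 + b)*(½))/(-2 + b) = (b + (-1 + b/2))/(-2 + b) = (-1 + 3*b/2)/(-2 + b))
((J(5)*(-4))*0)*(-3*(-10) - 3*(-2 - 4)) = ((((-2 + 3*5)/(2*(-2 + 5)))*(-4))*0)*(-3*(-10) - 3*(-2 - 4)) = ((((½)*(-2 + 15)/3)*(-4))*0)*(30 - 3*(-6)) = ((((½)*(⅓)*13)*(-4))*0)*(30 + 18) = (((13/6)*(-4))*0)*48 = -26/3*0*48 = 0*48 = 0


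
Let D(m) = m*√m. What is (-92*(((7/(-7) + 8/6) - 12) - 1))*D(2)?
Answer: 6992*√2/3 ≈ 3296.1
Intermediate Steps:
D(m) = m^(3/2)
(-92*(((7/(-7) + 8/6) - 12) - 1))*D(2) = (-92*(((7/(-7) + 8/6) - 12) - 1))*2^(3/2) = (-92*(((7*(-⅐) + 8*(⅙)) - 12) - 1))*(2*√2) = (-92*(((-1 + 4/3) - 12) - 1))*(2*√2) = (-92*((⅓ - 12) - 1))*(2*√2) = (-92*(-35/3 - 1))*(2*√2) = (-92*(-38/3))*(2*√2) = 3496*(2*√2)/3 = 6992*√2/3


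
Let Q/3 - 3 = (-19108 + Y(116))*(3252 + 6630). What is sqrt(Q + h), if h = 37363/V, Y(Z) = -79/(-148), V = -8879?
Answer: I*sqrt(244546106363206511318)/657046 ≈ 23800.0*I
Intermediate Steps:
Y(Z) = 79/148 (Y(Z) = -79*(-1/148) = 79/148)
Q = -41918035149/74 (Q = 9 + 3*((-19108 + 79/148)*(3252 + 6630)) = 9 + 3*(-2827905/148*9882) = 9 + 3*(-13972678605/74) = 9 - 41918035815/74 = -41918035149/74 ≈ -5.6646e+8)
h = -37363/8879 (h = 37363/(-8879) = 37363*(-1/8879) = -37363/8879 ≈ -4.2080)
sqrt(Q + h) = sqrt(-41918035149/74 - 37363/8879) = sqrt(-372190236852833/657046) = I*sqrt(244546106363206511318)/657046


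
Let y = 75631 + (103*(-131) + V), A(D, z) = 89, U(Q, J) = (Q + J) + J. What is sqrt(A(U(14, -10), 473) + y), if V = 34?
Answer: sqrt(62261) ≈ 249.52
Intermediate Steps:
U(Q, J) = Q + 2*J (U(Q, J) = (J + Q) + J = Q + 2*J)
y = 62172 (y = 75631 + (103*(-131) + 34) = 75631 + (-13493 + 34) = 75631 - 13459 = 62172)
sqrt(A(U(14, -10), 473) + y) = sqrt(89 + 62172) = sqrt(62261)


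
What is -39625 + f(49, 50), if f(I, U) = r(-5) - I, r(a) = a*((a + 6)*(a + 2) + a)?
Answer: -39634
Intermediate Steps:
r(a) = a*(a + (2 + a)*(6 + a)) (r(a) = a*((6 + a)*(2 + a) + a) = a*((2 + a)*(6 + a) + a) = a*(a + (2 + a)*(6 + a)))
f(I, U) = 40 - I (f(I, U) = -5*(12 + (-5)**2 + 9*(-5)) - I = -5*(12 + 25 - 45) - I = -5*(-8) - I = 40 - I)
-39625 + f(49, 50) = -39625 + (40 - 1*49) = -39625 + (40 - 49) = -39625 - 9 = -39634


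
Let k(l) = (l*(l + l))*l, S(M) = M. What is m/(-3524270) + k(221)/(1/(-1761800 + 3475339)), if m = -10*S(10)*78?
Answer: 13036769385315220246/352427 ≈ 3.6991e+13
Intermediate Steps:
k(l) = 2*l**3 (k(l) = (l*(2*l))*l = (2*l**2)*l = 2*l**3)
m = -7800 (m = -10*10*78 = -100*78 = -7800)
m/(-3524270) + k(221)/(1/(-1761800 + 3475339)) = -7800/(-3524270) + (2*221**3)/(1/(-1761800 + 3475339)) = -7800*(-1/3524270) + (2*10793861)/(1/1713539) = 780/352427 + 21587722/(1/1713539) = 780/352427 + 21587722*1713539 = 780/352427 + 36991403568158 = 13036769385315220246/352427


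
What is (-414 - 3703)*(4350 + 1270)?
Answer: -23137540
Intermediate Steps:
(-414 - 3703)*(4350 + 1270) = -4117*5620 = -23137540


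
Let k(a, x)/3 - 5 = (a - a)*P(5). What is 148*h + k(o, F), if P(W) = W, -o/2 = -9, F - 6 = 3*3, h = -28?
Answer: -4129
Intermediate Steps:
F = 15 (F = 6 + 3*3 = 6 + 9 = 15)
o = 18 (o = -2*(-9) = 18)
k(a, x) = 15 (k(a, x) = 15 + 3*((a - a)*5) = 15 + 3*(0*5) = 15 + 3*0 = 15 + 0 = 15)
148*h + k(o, F) = 148*(-28) + 15 = -4144 + 15 = -4129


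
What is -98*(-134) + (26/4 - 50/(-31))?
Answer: 814687/62 ≈ 13140.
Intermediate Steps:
-98*(-134) + (26/4 - 50/(-31)) = 13132 + (26*(¼) - 50*(-1/31)) = 13132 + (13/2 + 50/31) = 13132 + 503/62 = 814687/62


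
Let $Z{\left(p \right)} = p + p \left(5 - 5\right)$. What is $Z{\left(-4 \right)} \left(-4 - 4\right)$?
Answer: $32$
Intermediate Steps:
$Z{\left(p \right)} = p$ ($Z{\left(p \right)} = p + p \left(5 - 5\right) = p + p 0 = p + 0 = p$)
$Z{\left(-4 \right)} \left(-4 - 4\right) = - 4 \left(-4 - 4\right) = \left(-4\right) \left(-8\right) = 32$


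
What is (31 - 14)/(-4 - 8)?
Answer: -17/12 ≈ -1.4167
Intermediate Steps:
(31 - 14)/(-4 - 8) = 17/(-12) = 17*(-1/12) = -17/12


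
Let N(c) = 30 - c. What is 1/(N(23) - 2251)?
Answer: -1/2244 ≈ -0.00044563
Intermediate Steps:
1/(N(23) - 2251) = 1/((30 - 1*23) - 2251) = 1/((30 - 23) - 2251) = 1/(7 - 2251) = 1/(-2244) = -1/2244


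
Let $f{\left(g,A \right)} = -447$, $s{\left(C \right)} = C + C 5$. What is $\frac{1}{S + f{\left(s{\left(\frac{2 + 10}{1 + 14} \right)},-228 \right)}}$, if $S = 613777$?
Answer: $\frac{1}{613330} \approx 1.6304 \cdot 10^{-6}$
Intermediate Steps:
$s{\left(C \right)} = 6 C$ ($s{\left(C \right)} = C + 5 C = 6 C$)
$\frac{1}{S + f{\left(s{\left(\frac{2 + 10}{1 + 14} \right)},-228 \right)}} = \frac{1}{613777 - 447} = \frac{1}{613330}$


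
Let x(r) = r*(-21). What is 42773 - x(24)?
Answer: 43277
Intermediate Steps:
x(r) = -21*r
42773 - x(24) = 42773 - (-21)*24 = 42773 - 1*(-504) = 42773 + 504 = 43277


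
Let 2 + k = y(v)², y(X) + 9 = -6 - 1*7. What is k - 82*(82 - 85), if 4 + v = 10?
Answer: 728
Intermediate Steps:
v = 6 (v = -4 + 10 = 6)
y(X) = -22 (y(X) = -9 + (-6 - 1*7) = -9 + (-6 - 7) = -9 - 13 = -22)
k = 482 (k = -2 + (-22)² = -2 + 484 = 482)
k - 82*(82 - 85) = 482 - 82*(82 - 85) = 482 - 82*(-3) = 482 + 246 = 728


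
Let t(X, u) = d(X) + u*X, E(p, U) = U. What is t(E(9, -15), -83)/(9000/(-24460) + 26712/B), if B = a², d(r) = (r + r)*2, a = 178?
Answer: 3826516285/1534248 ≈ 2494.1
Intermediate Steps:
d(r) = 4*r (d(r) = (2*r)*2 = 4*r)
t(X, u) = 4*X + X*u (t(X, u) = 4*X + u*X = 4*X + X*u)
B = 31684 (B = 178² = 31684)
t(E(9, -15), -83)/(9000/(-24460) + 26712/B) = (-15*(4 - 83))/(9000/(-24460) + 26712/31684) = (-15*(-79))/(9000*(-1/24460) + 26712*(1/31684)) = 1185/(-450/1223 + 6678/7921) = 1185/(4602744/9687383) = 1185*(9687383/4602744) = 3826516285/1534248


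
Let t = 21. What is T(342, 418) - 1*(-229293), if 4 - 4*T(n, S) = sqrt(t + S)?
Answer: 229294 - sqrt(439)/4 ≈ 2.2929e+5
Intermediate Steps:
T(n, S) = 1 - sqrt(21 + S)/4
T(342, 418) - 1*(-229293) = (1 - sqrt(21 + 418)/4) - 1*(-229293) = (1 - sqrt(439)/4) + 229293 = 229294 - sqrt(439)/4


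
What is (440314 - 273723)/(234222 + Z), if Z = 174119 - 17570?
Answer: 166591/390771 ≈ 0.42631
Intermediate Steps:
Z = 156549
(440314 - 273723)/(234222 + Z) = (440314 - 273723)/(234222 + 156549) = 166591/390771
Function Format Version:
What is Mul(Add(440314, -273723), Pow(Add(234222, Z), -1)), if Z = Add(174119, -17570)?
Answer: Rational(166591, 390771) ≈ 0.42631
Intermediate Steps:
Z = 156549
Mul(Add(440314, -273723), Pow(Add(234222, Z), -1)) = Mul(Add(440314, -273723), Pow(Add(234222, 156549), -1)) = Mul(166591, Pow(390771, -1)) = Mul(166591, Rational(1, 390771)) = Rational(166591, 390771)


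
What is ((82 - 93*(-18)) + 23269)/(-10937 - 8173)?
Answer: -55/42 ≈ -1.3095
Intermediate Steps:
((82 - 93*(-18)) + 23269)/(-10937 - 8173) = ((82 + 1674) + 23269)/(-19110) = (1756 + 23269)*(-1/19110) = 25025*(-1/19110) = -55/42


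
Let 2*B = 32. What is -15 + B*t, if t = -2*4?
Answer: -143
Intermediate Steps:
B = 16 (B = (½)*32 = 16)
t = -8
-15 + B*t = -15 + 16*(-8) = -15 - 128 = -143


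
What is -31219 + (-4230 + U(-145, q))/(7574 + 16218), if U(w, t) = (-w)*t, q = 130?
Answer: -185686957/5948 ≈ -31218.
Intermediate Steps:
U(w, t) = -t*w
-31219 + (-4230 + U(-145, q))/(7574 + 16218) = -31219 + (-4230 - 1*130*(-145))/(7574 + 16218) = -31219 + (-4230 + 18850)/23792 = -31219 + 14620*(1/23792) = -31219 + 3655/5948 = -185686957/5948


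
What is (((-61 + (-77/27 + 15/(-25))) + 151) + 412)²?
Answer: 4529828416/18225 ≈ 2.4855e+5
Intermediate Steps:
(((-61 + (-77/27 + 15/(-25))) + 151) + 412)² = (((-61 + (-77*1/27 + 15*(-1/25))) + 151) + 412)² = (((-61 + (-77/27 - ⅗)) + 151) + 412)² = (((-61 - 466/135) + 151) + 412)² = ((-8701/135 + 151) + 412)² = (11684/135 + 412)² = (67304/135)² = 4529828416/18225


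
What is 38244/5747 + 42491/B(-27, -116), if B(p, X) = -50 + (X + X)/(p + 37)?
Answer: -1206981581/2103402 ≈ -573.82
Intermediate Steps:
B(p, X) = -50 + 2*X/(37 + p) (B(p, X) = -50 + (2*X)/(37 + p) = -50 + 2*X/(37 + p))
38244/5747 + 42491/B(-27, -116) = 38244/5747 + 42491/((2*(-925 - 116 - 25*(-27))/(37 - 27))) = 38244*(1/5747) + 42491/((2*(-925 - 116 + 675)/10)) = 38244/5747 + 42491/((2*(⅒)*(-366))) = 38244/5747 + 42491/(-366/5) = 38244/5747 + 42491*(-5/366) = 38244/5747 - 212455/366 = -1206981581/2103402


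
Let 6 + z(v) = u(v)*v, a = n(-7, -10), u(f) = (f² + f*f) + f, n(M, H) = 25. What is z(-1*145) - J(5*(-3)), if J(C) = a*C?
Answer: -6075856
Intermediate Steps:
u(f) = f + 2*f² (u(f) = (f² + f²) + f = 2*f² + f = f + 2*f²)
a = 25
z(v) = -6 + v²*(1 + 2*v) (z(v) = -6 + (v*(1 + 2*v))*v = -6 + v²*(1 + 2*v))
J(C) = 25*C
z(-1*145) - J(5*(-3)) = (-6 + (-1*145)²*(1 + 2*(-1*145))) - 25*5*(-3) = (-6 + (-145)²*(1 + 2*(-145))) - 25*(-15) = (-6 + 21025*(1 - 290)) - 1*(-375) = (-6 + 21025*(-289)) + 375 = (-6 - 6076225) + 375 = -6076231 + 375 = -6075856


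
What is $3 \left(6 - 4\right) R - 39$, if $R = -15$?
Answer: $-129$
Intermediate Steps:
$3 \left(6 - 4\right) R - 39 = 3 \left(6 - 4\right) \left(-15\right) - 39 = 3 \cdot 2 \left(-15\right) - 39 = 6 \left(-15\right) - 39 = -90 - 39 = -129$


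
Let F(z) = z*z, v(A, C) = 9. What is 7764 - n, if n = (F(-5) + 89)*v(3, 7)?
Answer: 6738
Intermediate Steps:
F(z) = z²
n = 1026 (n = ((-5)² + 89)*9 = (25 + 89)*9 = 114*9 = 1026)
7764 - n = 7764 - 1*1026 = 7764 - 1026 = 6738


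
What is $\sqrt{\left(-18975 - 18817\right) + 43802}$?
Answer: $\sqrt{6010} \approx 77.524$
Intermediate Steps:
$\sqrt{\left(-18975 - 18817\right) + 43802} = \sqrt{-37792 + 43802} = \sqrt{6010}$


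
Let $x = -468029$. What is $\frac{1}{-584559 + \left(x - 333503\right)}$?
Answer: $- \frac{1}{1386091} \approx -7.2145 \cdot 10^{-7}$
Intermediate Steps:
$\frac{1}{-584559 + \left(x - 333503\right)} = \frac{1}{-584559 - 801532} = \frac{1}{-1386091} = - \frac{1}{1386091}$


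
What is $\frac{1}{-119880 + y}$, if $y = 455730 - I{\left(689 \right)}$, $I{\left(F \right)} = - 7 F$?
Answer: $\frac{1}{340673} \approx 2.9354 \cdot 10^{-6}$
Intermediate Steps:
$y = 460553$ ($y = 455730 - \left(-7\right) 689 = 455730 - -4823 = 455730 + 4823 = 460553$)
$\frac{1}{-119880 + y} = \frac{1}{-119880 + 460553} = \frac{1}{340673}$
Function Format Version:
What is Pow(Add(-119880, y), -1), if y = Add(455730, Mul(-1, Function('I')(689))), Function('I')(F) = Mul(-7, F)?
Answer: Rational(1, 340673) ≈ 2.9354e-6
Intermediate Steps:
y = 460553 (y = Add(455730, Mul(-1, Mul(-7, 689))) = Add(455730, Mul(-1, -4823)) = Add(455730, 4823) = 460553)
Pow(Add(-119880, y), -1) = Pow(Add(-119880, 460553), -1) = Pow(340673, -1) = Rational(1, 340673)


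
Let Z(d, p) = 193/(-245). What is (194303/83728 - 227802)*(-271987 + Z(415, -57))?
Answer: 79436359427684589/1282085 ≈ 6.1959e+10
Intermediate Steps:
Z(d, p) = -193/245 (Z(d, p) = 193*(-1/245) = -193/245)
(194303/83728 - 227802)*(-271987 + Z(415, -57)) = (194303/83728 - 227802)*(-271987 - 193/245) = (194303*(1/83728) - 227802)*(-66637008/245) = (194303/83728 - 227802)*(-66637008/245) = -19073211553/83728*(-66637008/245) = 79436359427684589/1282085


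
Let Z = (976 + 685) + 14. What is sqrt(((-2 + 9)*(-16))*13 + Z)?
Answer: sqrt(219) ≈ 14.799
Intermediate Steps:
Z = 1675 (Z = 1661 + 14 = 1675)
sqrt(((-2 + 9)*(-16))*13 + Z) = sqrt(((-2 + 9)*(-16))*13 + 1675) = sqrt((7*(-16))*13 + 1675) = sqrt(-112*13 + 1675) = sqrt(-1456 + 1675) = sqrt(219)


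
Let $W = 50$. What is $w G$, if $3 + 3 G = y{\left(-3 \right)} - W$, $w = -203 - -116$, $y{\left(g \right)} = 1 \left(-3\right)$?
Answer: $1624$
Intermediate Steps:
$y{\left(g \right)} = -3$
$w = -87$ ($w = -203 + 116 = -87$)
$G = - \frac{56}{3}$ ($G = -1 + \frac{-3 - 50}{3} = -1 + \frac{1}{3} \left(-53\right) = -1 - \frac{53}{3} = - \frac{56}{3} \approx -18.667$)
$w G = \left(-87\right) \left(- \frac{56}{3}\right) = 1624$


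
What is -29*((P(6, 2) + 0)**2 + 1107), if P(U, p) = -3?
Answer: -32364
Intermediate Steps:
-29*((P(6, 2) + 0)**2 + 1107) = -29*((-3 + 0)**2 + 1107) = -29*((-3)**2 + 1107) = -29*(9 + 1107) = -29*1116 = -32364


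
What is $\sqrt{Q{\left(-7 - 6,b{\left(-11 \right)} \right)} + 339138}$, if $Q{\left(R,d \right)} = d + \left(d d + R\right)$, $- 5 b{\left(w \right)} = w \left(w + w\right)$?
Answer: $\frac{\sqrt{8535479}}{5} \approx 584.31$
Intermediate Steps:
$b{\left(w \right)} = - \frac{2 w^{2}}{5}$ ($b{\left(w \right)} = - \frac{w \left(w + w\right)}{5} = - \frac{w 2 w}{5} = - \frac{2 w^{2}}{5}$)
$Q{\left(R,d \right)} = R + d + d^{2}$ ($Q{\left(R,d \right)} = d + \left(d^{2} + R\right) = d + \left(R + d^{2}\right) = R + d + d^{2}$)
$\sqrt{Q{\left(-7 - 6,b{\left(-11 \right)} \right)} + 339138} = \sqrt{\left(\left(-7 - 6\right) - \frac{2 \left(-11\right)^{2}}{5} + \left(- \frac{2 \left(-11\right)^{2}}{5}\right)^{2}\right) + 339138} = \sqrt{\left(\left(-7 - 6\right) - \frac{242}{5} + \left(\left(- \frac{2}{5}\right) 121\right)^{2}\right) + 339138} = \sqrt{\left(-13 - \frac{242}{5} + \left(- \frac{242}{5}\right)^{2}\right) + 339138} = \sqrt{\left(-13 - \frac{242}{5} + \frac{58564}{25}\right) + 339138} = \sqrt{\frac{57029}{25} + 339138} = \sqrt{\frac{8535479}{25}} = \frac{\sqrt{8535479}}{5}$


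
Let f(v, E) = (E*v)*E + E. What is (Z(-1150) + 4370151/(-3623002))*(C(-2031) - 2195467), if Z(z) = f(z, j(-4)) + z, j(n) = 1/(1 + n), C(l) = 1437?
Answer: 45761677252255475/16303509 ≈ 2.8069e+9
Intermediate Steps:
f(v, E) = E + v*E² (f(v, E) = v*E² + E = E + v*E²)
Z(z) = -⅓ + 10*z/9 (Z(z) = (1 + z/(1 - 4))/(1 - 4) + z = (1 + z/(-3))/(-3) + z = -(1 - z/3)/3 + z = (-⅓ + z/9) + z = -⅓ + 10*z/9)
(Z(-1150) + 4370151/(-3623002))*(C(-2031) - 2195467) = ((-⅓ + (10/9)*(-1150)) + 4370151/(-3623002))*(1437 - 2195467) = ((-⅓ - 11500/9) + 4370151*(-1/3623002))*(-2194030) = (-11503/9 - 4370151/3623002)*(-2194030) = -41714723365/32607018*(-2194030) = 45761677252255475/16303509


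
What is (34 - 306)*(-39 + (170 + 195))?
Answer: -88672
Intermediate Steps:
(34 - 306)*(-39 + (170 + 195)) = -272*(-39 + 365) = -272*326 = -88672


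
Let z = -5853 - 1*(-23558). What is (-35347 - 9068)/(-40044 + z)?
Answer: 44415/22339 ≈ 1.9882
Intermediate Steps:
z = 17705 (z = -5853 + 23558 = 17705)
(-35347 - 9068)/(-40044 + z) = (-35347 - 9068)/(-40044 + 17705) = -44415/(-22339) = -44415*(-1/22339) = 44415/22339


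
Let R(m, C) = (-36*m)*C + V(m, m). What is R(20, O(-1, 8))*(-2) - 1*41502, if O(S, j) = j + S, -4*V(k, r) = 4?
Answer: -31420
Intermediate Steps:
V(k, r) = -1 (V(k, r) = -1/4*4 = -1)
O(S, j) = S + j
R(m, C) = -1 - 36*C*m (R(m, C) = (-36*m)*C - 1 = -36*C*m - 1 = -1 - 36*C*m)
R(20, O(-1, 8))*(-2) - 1*41502 = (-1 - 36*(-1 + 8)*20)*(-2) - 1*41502 = (-1 - 36*7*20)*(-2) - 41502 = (-1 - 5040)*(-2) - 41502 = -5041*(-2) - 41502 = 10082 - 41502 = -31420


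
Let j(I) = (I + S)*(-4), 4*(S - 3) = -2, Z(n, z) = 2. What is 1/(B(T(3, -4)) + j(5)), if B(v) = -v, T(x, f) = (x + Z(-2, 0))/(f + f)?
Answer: -8/235 ≈ -0.034043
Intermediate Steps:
S = 5/2 (S = 3 + (¼)*(-2) = 3 - ½ = 5/2 ≈ 2.5000)
T(x, f) = (2 + x)/(2*f) (T(x, f) = (x + 2)/(f + f) = (2 + x)/((2*f)) = (2 + x)*(1/(2*f)) = (2 + x)/(2*f))
j(I) = -10 - 4*I (j(I) = (I + 5/2)*(-4) = (5/2 + I)*(-4) = -10 - 4*I)
1/(B(T(3, -4)) + j(5)) = 1/(-(2 + 3)/(2*(-4)) + (-10 - 4*5)) = 1/(-(-1)*5/(2*4) + (-10 - 20)) = 1/(-1*(-5/8) - 30) = 1/(5/8 - 30) = 1/(-235/8) = -8/235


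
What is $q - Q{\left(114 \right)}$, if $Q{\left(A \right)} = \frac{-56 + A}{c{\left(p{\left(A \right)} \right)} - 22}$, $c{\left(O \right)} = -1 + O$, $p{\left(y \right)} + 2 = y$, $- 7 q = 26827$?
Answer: $- \frac{2388009}{623} \approx -3833.1$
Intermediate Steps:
$q = - \frac{26827}{7}$ ($q = \left(- \frac{1}{7}\right) 26827 = - \frac{26827}{7} \approx -3832.4$)
$p{\left(y \right)} = -2 + y$
$Q{\left(A \right)} = \frac{-56 + A}{-25 + A}$ ($Q{\left(A \right)} = \frac{-56 + A}{\left(-1 + \left(-2 + A\right)\right) - 22} = \frac{-56 + A}{\left(-3 + A\right) - 22} = \frac{-56 + A}{-25 + A}$)
$q - Q{\left(114 \right)} = - \frac{26827}{7} - \frac{-56 + 114}{-25 + 114} = - \frac{26827}{7} - \frac{1}{89} \cdot 58 = - \frac{26827}{7} - \frac{58}{89} = - \frac{2388009}{623}$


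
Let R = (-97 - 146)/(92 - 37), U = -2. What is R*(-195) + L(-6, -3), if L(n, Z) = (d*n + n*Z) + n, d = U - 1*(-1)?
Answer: 9675/11 ≈ 879.54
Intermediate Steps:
d = -1 (d = -2 - 1*(-1) = -2 + 1 = -1)
R = -243/55 ≈ -4.4182
L(n, Z) = Z*n (L(n, Z) = (-n + n*Z) + n = (-n + Z*n) + n = Z*n)
R*(-195) + L(-6, -3) = -243/55*(-195) - 3*(-6) = 9477/11 + 18 = 9675/11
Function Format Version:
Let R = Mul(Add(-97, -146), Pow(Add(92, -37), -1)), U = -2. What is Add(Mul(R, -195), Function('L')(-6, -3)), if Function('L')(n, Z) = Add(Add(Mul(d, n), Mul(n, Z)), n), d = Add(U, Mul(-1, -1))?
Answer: Rational(9675, 11) ≈ 879.54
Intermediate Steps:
d = -1 (d = Add(-2, Mul(-1, -1)) = Add(-2, 1) = -1)
R = Rational(-243, 55) (R = Mul(-243, Pow(55, -1)) = Mul(-243, Rational(1, 55)) = Rational(-243, 55) ≈ -4.4182)
Function('L')(n, Z) = Mul(Z, n) (Function('L')(n, Z) = Add(Add(Mul(-1, n), Mul(n, Z)), n) = Add(Add(Mul(-1, n), Mul(Z, n)), n) = Mul(Z, n))
Add(Mul(R, -195), Function('L')(-6, -3)) = Add(Mul(Rational(-243, 55), -195), Mul(-3, -6)) = Add(Rational(9477, 11), 18) = Rational(9675, 11)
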